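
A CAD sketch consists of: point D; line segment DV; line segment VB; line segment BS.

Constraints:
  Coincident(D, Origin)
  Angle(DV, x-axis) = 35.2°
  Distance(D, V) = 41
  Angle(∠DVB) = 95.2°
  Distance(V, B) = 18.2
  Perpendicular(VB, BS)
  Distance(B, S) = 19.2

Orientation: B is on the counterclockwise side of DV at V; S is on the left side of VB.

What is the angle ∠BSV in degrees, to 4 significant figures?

43.47°

D is at the origin; DV runs at 35.2° with length 41.0, so V = 41.0·(cos 35.2°, sin 35.2°) = (33.50, 23.63). ∠DVB = 95.2°, so VB runs at 35.2° + (180° − 95.2°) = 120.0° from the x-axis; with |VB| = 18.2, B = V + 18.2·(cos 120.0°, sin 120.0°) = (24.40, 39.40). The perpendicularity gives BS at right angles to VB; with |BS| = 19.2 on the left of VB, S = B + 19.2·(-0.8660, -0.5000) = (7.775, 29.80). Then cos ∠BSV = SB·SV / (|SB||SV|), giving 43.47°.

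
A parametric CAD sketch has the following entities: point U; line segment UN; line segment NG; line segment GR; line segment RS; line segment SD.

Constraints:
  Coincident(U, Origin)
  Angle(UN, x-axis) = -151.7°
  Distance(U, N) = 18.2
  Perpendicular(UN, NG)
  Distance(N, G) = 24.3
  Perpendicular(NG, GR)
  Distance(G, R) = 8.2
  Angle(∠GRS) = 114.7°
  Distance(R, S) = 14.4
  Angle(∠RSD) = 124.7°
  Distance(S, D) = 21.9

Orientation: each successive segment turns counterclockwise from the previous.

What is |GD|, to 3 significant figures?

32.1

U is at the origin; UN runs at -151.7° with length 18.2, so N = (-16.0, -8.63). UN is perpendicular to NG, so NG runs at -61.7°; with |NG| = 24.3, G = (-4.50, -30.0). The perpendicularity gives GR at right angles to NG, so GR runs at 28.3°; with |GR| = 8.2, R = (2.72, -26.1). ∠GRS = 114.7° gives RS at 93.6° from the x-axis; with |RS| = 14.4, S = (1.81, -11.8). ∠RSD = 124.7° gives SD at 149° from the x-axis; with |SD| = 21.9, D = (-16.9, -0.453). Then |GD| = |D − G| = 32.1.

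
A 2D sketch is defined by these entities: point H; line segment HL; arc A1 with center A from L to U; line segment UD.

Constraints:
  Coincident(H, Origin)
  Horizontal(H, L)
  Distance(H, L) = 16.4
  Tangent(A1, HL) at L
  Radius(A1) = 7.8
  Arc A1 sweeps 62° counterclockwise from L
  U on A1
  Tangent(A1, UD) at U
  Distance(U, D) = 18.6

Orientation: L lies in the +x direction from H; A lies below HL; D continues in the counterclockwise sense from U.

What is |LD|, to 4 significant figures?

25.82

On A1, L sits at bearing 90° from A; a 62° counterclockwise sweep puts U at bearing 152°, so U = A + 7.8·(cos 152°, sin 152°) = (9.513, -4.138). Tangency of A1 to UD means the radius AU is perpendicular to UD, so UD runs along (−sin 152°, cos 152°); with |UD| = 18.6, D = (0.7808, -20.56). Then |LD| = |D − L| = 25.82.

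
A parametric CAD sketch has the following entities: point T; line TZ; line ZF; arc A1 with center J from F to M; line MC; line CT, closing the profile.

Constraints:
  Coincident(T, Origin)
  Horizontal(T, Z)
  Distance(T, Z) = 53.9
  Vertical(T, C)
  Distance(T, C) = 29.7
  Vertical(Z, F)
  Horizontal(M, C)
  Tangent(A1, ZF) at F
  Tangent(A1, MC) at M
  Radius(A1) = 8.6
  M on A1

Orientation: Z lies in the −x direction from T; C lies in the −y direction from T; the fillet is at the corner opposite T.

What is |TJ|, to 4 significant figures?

49.97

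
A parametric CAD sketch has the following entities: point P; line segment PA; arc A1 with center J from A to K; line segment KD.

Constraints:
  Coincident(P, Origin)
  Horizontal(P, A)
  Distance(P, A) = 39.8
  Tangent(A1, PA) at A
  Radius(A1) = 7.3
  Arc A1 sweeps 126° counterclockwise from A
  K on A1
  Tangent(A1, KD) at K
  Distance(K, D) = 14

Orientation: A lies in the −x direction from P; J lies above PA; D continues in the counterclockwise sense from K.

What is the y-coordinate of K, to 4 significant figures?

11.59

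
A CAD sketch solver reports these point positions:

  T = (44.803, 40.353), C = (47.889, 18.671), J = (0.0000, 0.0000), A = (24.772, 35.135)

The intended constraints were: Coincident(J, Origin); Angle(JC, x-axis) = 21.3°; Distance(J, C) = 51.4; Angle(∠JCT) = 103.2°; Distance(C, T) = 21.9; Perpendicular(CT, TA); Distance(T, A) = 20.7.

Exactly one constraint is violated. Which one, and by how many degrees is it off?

Perpendicular(CT, TA) — off by 6.50°.

J = (0.00, 0.00) ✓; JC at 21.30° ✓; |JC| = 51.40 ✓; ∠JCT = 103.2° ✓; |CT| = 21.90 ✓; ∠(CT, TA) = 96.50° ✗; |TA| = 20.70 ✓.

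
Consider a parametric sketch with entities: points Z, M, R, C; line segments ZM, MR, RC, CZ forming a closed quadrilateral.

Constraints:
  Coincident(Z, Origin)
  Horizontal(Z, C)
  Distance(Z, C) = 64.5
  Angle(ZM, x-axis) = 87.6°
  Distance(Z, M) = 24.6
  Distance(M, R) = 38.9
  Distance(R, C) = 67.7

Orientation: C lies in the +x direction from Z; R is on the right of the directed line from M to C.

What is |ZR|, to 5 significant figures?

14.326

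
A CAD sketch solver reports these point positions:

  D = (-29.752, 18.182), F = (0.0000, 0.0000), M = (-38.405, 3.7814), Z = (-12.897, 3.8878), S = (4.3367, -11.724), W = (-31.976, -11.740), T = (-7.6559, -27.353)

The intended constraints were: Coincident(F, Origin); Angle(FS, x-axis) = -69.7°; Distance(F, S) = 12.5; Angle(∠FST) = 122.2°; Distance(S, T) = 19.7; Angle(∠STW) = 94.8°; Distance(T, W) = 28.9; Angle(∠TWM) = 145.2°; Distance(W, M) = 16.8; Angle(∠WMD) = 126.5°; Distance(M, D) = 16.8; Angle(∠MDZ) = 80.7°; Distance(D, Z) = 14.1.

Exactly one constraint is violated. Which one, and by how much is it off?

Distance(D, Z) = 14.1 — off by 8.00.

F = (0.00, 0.00) ✓; FS at -69.70° ✓; |FS| = 12.50 ✓; ∠FST = 122.2° ✓; |ST| = 19.70 ✓; ∠STW = 94.80° ✓; |TW| = 28.90 ✓; ∠TWM = 145.2° ✓; |WM| = 16.80 ✓; ∠WMD = 126.5° ✓; |MD| = 16.80 ✓; ∠MDZ = 80.70° ✓; |DZ| = 22.10 ✗.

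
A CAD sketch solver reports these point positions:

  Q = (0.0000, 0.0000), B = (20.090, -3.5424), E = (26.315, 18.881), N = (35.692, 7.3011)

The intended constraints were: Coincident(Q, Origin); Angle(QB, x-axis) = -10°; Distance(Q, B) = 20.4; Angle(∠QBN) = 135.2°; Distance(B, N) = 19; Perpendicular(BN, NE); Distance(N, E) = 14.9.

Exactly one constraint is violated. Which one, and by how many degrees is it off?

Perpendicular(BN, NE) — off by 4.20°.

Q = (0.00, 0.00) ✓; QB at -10.00° ✓; |QB| = 20.40 ✓; ∠QBN = 135.2° ✓; |BN| = 19.00 ✓; ∠(BN, NE) = 94.20° ✗; |NE| = 14.90 ✓.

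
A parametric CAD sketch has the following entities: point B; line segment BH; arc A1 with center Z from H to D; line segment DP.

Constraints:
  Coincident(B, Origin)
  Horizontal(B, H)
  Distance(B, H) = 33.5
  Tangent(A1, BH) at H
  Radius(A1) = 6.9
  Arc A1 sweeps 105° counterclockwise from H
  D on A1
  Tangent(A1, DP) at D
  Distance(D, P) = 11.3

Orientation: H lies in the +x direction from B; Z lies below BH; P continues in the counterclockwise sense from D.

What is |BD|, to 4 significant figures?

28.21

B is at the origin; B and H share the same y with |BH| = 33.5 and H on the +x side, so H = (33.50, 0.000). The tangent condition forces ZH to be normal to BH, so Z = H + (0, -6.9) = (33.50, -6.900). On A1, H sits at bearing 90° from Z; a 105° counterclockwise sweep puts D at bearing 195°, so D = Z + 6.9·(cos 195°, sin 195°) = (26.84, -8.686). Then |BD| = |D − B| = 28.21.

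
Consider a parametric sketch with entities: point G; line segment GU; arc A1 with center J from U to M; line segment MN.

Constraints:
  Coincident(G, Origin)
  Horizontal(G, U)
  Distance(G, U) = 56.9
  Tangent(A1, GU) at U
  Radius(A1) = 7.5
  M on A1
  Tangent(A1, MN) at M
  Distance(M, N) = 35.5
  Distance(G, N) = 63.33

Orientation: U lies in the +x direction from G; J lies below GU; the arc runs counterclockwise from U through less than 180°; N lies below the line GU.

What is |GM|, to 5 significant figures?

49.910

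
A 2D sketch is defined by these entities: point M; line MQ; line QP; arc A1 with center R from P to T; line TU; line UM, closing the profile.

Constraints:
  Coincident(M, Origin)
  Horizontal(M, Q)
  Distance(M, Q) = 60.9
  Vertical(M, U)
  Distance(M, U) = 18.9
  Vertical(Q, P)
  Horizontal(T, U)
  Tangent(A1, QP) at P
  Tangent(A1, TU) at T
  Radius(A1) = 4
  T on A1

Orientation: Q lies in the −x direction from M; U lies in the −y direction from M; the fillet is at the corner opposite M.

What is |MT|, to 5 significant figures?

59.957

M is at the origin; M and Q share the same y with |MQ| = 60.9 and Q on the −x side, so Q = (-60.900, 0.0000). M and U share the same x with |MU| = 18.9 and U on the −y side, so U = (0.0000, -18.900). The virtual corner opposite M is at (-60.900, -18.900). A1 meets QP tangentially, so RP is at right angles to QP and A1 meets TU tangentially, so RT is at right angles to TU, with radius 4.0, so the center R sits 4.0 in from both sides at R = (-56.900, -14.900). That places the tangent points at P = (-60.900, -14.900) on QP and T = (-56.900, -18.900) on TU. Then |MT| = |T − M| = 59.957.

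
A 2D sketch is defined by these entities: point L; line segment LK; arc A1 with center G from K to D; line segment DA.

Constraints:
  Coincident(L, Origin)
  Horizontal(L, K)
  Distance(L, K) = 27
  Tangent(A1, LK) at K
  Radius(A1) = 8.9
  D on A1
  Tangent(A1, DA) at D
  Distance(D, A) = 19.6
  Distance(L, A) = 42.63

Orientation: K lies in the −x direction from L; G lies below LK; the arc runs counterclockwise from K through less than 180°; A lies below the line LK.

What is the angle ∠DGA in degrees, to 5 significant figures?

65.578°

L is at the origin; LK is horizontal with |LK| = 27.0 and K on the −x side, so K = (-27.000, 0.0000). A1 meets LK tangentially, so GK is at right angles to LK, so G = K + (0, -8.9) = (-27.000, -8.9000). Since GD ⟂ DA (tangency), |GA| = √(8.9² + 19.6²) = 21.526 regardless of where D sits on A1. So A lies on both circle(L, 42.63) and circle(G, 21.526); the below-LK intersection is A = (-30.084, -30.204). D is the foot of the tangent from A: D = (-35.547, -11.381).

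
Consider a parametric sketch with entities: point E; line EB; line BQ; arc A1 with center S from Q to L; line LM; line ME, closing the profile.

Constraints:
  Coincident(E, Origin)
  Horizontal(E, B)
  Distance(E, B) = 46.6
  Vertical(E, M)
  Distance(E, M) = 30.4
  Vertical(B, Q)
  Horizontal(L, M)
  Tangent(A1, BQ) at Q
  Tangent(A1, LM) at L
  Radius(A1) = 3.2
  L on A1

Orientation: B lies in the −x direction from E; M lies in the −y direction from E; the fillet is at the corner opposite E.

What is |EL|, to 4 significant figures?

52.99

The virtual corner opposite E is at (-46.60, -30.40). Tangency of A1 to BQ means the radius SQ is perpendicular to BQ and the tangent condition forces SL to be normal to LM, with radius 3.2, so the center S sits 3.2 in from both sides at S = (-43.40, -27.20). That places the tangent points at Q = (-46.60, -27.20) on BQ and L = (-43.40, -30.40) on LM. Then |EL| = |L − E| = 52.99.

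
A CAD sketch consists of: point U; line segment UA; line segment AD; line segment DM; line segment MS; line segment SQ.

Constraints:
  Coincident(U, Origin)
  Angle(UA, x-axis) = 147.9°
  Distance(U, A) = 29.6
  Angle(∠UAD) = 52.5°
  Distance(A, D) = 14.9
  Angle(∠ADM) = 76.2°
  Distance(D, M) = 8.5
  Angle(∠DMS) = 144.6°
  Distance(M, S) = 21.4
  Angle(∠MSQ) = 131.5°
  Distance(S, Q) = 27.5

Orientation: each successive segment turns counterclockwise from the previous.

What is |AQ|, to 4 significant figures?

35.77

U is at the origin; UA runs at 147.9° with length 29.6, so A = (-25.07, 15.73). ∠UAD = 52.5° gives AD at -84.60° from the x-axis; with |AD| = 14.9, D = (-23.67, 0.8955). ∠ADM = 76.2° gives DM at 19.20° from the x-axis; with |DM| = 8.5, M = (-15.65, 3.691). ∠DMS = 144.6° gives MS at 54.60° from the x-axis; with |MS| = 21.4, S = (-3.249, 21.13). ∠MSQ = 131.5° gives SQ at 103.1° from the x-axis; with |SQ| = 27.5, Q = (-9.482, 47.92). Then |AQ| = |Q − A| = 35.77.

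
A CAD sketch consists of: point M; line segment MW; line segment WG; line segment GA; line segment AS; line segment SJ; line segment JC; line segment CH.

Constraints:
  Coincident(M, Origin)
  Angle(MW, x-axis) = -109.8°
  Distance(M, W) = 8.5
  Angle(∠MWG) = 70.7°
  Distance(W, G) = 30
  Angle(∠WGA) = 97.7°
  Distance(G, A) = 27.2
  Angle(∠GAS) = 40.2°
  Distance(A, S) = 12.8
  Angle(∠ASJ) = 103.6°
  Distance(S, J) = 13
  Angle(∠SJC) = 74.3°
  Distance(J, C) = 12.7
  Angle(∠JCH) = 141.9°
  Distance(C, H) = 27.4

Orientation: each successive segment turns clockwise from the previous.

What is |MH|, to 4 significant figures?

53.35

∠SJC = 74.3° gives JC at 96.70° from the x-axis; with |JC| = 12.7, C = (-23.53, 29.15). ∠JCH = 141.9° gives CH at 58.60° from the x-axis; with |CH| = 27.4, H = (-9.256, 52.54). Then |MH| = |H − M| = 53.35.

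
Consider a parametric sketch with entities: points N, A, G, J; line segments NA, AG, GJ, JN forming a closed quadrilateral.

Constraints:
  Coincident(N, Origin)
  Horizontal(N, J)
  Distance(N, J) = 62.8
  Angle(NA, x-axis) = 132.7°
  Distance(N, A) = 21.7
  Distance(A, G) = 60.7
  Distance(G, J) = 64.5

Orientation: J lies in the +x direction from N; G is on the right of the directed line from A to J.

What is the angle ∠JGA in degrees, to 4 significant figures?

78.35°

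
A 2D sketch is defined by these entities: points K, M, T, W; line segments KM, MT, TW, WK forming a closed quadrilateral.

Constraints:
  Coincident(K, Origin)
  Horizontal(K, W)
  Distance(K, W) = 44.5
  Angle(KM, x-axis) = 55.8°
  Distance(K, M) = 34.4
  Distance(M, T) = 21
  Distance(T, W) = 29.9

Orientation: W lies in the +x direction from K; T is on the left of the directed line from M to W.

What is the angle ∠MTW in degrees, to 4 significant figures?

94.92°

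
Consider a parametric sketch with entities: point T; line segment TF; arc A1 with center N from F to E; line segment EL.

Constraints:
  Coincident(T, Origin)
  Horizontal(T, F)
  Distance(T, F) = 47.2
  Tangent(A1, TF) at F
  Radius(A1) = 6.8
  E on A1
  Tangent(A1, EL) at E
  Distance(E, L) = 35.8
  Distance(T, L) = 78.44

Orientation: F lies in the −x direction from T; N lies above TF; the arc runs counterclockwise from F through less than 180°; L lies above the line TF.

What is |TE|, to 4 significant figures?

44.46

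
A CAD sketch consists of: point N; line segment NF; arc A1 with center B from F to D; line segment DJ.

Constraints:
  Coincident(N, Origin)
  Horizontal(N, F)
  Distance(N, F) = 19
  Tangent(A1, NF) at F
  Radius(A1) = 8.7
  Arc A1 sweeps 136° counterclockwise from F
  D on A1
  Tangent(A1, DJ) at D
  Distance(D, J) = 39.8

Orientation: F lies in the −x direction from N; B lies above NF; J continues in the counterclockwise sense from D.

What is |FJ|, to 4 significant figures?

48.22

N is at the origin; N and F share the same y with |NF| = 19.0 and F on the −x side, so F = (-19.00, 0.000). Tangency of A1 to NF means the radius BF is perpendicular to NF, so B = F + (0, 8.7) = (-19.00, 8.700). On A1, F sits at bearing -90° from B; a 136° counterclockwise sweep puts D at bearing 46°, so D = B + 8.7·(cos 46°, sin 46°) = (-12.96, 14.96). Since A1 is tangent to DJ there, BD ⟂ DJ, so DJ runs along (−sin 46°, cos 46°); with |DJ| = 39.8, J = (-41.59, 42.61). Then |FJ| = |J − F| = 48.22.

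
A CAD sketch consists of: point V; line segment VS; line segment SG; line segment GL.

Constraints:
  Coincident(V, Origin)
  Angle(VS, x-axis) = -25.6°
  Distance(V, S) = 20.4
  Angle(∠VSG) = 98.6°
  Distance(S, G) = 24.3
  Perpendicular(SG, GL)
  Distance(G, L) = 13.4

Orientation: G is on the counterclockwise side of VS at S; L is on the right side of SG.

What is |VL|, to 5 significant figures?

43.302

V is at the origin; VS runs at -25.6° with length 20.4, so S = 20.4·(cos -25.6°, sin -25.6°) = (18.397, -8.8145). ∠VSG = 98.6°, so SG runs at -25.6° + (180° − 98.6°) = 55.800° from the x-axis; with |SG| = 24.3, G = S + 24.3·(cos 55.800°, sin 55.800°) = (32.056, 11.284). The perpendicularity gives GL at right angles to SG; with |GL| = 13.4 on the right of SG, L = G + 13.4·(0.82708, -0.56208) = (43.139, 3.7516). Then |VL| = |L − V| = 43.302.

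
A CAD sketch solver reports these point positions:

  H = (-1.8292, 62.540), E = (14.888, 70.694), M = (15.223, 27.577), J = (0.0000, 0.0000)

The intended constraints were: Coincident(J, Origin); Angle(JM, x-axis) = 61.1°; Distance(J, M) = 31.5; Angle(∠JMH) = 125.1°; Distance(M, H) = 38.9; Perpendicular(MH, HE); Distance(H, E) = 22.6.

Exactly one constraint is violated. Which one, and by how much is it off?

Distance(H, E) = 22.6 — off by 4.00.

J = (0.00, 0.00) ✓; JM at 61.10° ✓; |JM| = 31.50 ✓; ∠JMH = 125.1° ✓; |MH| = 38.90 ✓; ∠(MH, HE) = 90.00° ✓; |HE| = 18.60 ✗.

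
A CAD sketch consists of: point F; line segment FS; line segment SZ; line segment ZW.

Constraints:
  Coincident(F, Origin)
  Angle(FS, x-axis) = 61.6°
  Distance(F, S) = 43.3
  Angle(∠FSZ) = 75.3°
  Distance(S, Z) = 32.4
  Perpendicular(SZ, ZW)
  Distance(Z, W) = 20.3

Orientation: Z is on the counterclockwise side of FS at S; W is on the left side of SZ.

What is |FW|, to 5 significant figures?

30.402

F is at the origin; FS runs at 61.6° with length 43.3, so S = 43.3·(cos 61.6°, sin 61.6°) = (20.595, 38.089). ∠FSZ = 75.3°, so SZ runs at 61.6° + (180° − 75.3°) = 166.30° from the x-axis; with |SZ| = 32.4, Z = S + 32.4·(cos 166.30°, sin 166.30°) = (-10.884, 45.762). SZ is perpendicular to ZW; with |ZW| = 20.3 on the left of SZ, W = Z + 20.3·(-0.23684, -0.97155) = (-15.691, 26.040). Then |FW| = |W − F| = 30.402.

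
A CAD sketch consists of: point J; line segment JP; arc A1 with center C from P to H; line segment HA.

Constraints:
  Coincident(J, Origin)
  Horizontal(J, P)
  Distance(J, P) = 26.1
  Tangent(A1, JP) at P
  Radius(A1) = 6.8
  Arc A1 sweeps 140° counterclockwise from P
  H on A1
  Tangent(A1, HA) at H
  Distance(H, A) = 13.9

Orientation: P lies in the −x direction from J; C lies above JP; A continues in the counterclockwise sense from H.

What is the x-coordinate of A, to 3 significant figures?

-32.4

J is at the origin; JP is horizontal with |JP| = 26.1 and P on the −x side, so P = (-26.1, 0.00). The tangent condition forces CP to be normal to JP, so C = P + (0, 6.8) = (-26.1, 6.80). On A1, P sits at bearing -90° from C; a 140° counterclockwise sweep puts H at bearing 50°, so H = C + 6.8·(cos 50°, sin 50°) = (-21.7, 12.0). Tangency of A1 to HA means the radius CH is perpendicular to HA, so HA runs along (−sin 50°, cos 50°); with |HA| = 13.9, A = (-32.4, 20.9). So A.x = -32.4.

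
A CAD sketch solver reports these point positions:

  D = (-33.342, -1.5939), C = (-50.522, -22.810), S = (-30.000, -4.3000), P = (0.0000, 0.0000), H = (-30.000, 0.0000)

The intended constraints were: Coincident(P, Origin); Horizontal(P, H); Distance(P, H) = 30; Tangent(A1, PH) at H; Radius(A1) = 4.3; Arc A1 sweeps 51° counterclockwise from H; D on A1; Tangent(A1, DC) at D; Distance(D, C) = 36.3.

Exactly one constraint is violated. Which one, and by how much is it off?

Distance(D, C) = 36.3 — off by 9.00.

P = (0.00, 0.00) ✓; P.y = 0.00, H.y = 0.00 ✓; |PH| = 30.00 ✓; ∠(SH, HP) = 90.00° ✓; |SH| = 4.300 ✓; bearing(S→D) − bearing(S→H) = 51.00° ✓; |SD| = 4.300 ✓; ∠(SD, DC) = 90.00° ✓; |DC| = 27.30 ✗.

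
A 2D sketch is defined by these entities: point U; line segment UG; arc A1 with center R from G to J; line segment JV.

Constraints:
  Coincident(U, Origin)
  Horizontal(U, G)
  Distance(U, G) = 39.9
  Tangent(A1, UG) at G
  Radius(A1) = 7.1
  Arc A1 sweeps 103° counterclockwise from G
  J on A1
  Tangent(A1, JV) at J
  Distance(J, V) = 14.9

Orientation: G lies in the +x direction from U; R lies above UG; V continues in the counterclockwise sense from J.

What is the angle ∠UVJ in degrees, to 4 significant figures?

74.89°

U is at the origin; U and G share the same y with |UG| = 39.9 and G on the +x side, so G = (39.90, 0.000). The tangent condition forces RG to be normal to UG, so R = G + (0, 7.1) = (39.90, 7.100). On A1, G sits at bearing -90° from R; a 103° counterclockwise sweep puts J at bearing 13°, so J = R + 7.1·(cos 13°, sin 13°) = (46.82, 8.697). Since A1 is tangent to JV there, RJ ⟂ JV, so JV runs along (−sin 13°, cos 13°); with |JV| = 14.9, V = (43.47, 23.22). Then cos ∠UVJ = VU·VJ / (|VU||VJ|), giving 74.89°.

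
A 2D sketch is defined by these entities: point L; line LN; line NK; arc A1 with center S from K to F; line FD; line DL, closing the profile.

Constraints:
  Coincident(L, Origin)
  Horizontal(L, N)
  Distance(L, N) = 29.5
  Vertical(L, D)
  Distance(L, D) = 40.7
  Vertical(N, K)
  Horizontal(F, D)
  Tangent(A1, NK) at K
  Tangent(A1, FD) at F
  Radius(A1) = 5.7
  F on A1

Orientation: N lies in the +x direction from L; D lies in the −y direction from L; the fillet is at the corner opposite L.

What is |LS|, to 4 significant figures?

42.33

L is at the origin; L and N share the same y with |LN| = 29.5 and N on the +x side, so N = (29.50, 0.000). LD is vertical with |LD| = 40.7 and D on the −y side, so D = (0.000, -40.70). The virtual corner opposite L is at (29.50, -40.70). A1 meets NK tangentially, so SK is at right angles to NK and the tangent condition forces SF to be normal to FD, with radius 5.7, so the center S sits 5.7 in from both sides at S = (23.80, -35.00). Then |LS| = |S − L| = 42.33.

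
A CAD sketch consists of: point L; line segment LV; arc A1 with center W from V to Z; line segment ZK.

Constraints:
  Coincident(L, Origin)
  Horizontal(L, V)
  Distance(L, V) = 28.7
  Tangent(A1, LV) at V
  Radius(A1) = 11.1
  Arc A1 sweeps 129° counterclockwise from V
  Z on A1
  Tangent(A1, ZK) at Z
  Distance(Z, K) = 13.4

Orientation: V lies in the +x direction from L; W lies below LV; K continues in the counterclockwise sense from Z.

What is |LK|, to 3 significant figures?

40.3

On A1, V sits at bearing 90° from W; a 129° counterclockwise sweep puts Z at bearing 219°, so Z = W + 11.1·(cos 219°, sin 219°) = (20.1, -18.1). The tangent condition forces WZ to be normal to ZK, so ZK runs along (−sin 219°, cos 219°); with |ZK| = 13.4, K = (28.5, -28.5). Then |LK| = |K − L| = 40.3.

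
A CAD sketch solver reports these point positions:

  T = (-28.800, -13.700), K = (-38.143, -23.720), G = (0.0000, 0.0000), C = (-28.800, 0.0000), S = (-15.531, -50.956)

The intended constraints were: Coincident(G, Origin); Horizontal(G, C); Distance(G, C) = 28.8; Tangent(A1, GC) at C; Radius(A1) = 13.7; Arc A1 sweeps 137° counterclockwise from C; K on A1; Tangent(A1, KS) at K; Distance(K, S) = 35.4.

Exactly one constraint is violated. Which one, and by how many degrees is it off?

Tangent(A1, KS) at K — off by 7.30°.

G = (0.00, 0.00) ✓; G.y = 0.00, C.y = 0.00 ✓; |GC| = 28.80 ✓; ∠(TC, CG) = 90.00° ✓; |TC| = 13.70 ✓; bearing(T→K) − bearing(T→C) = 137.0° ✓; |TK| = 13.70 ✓; ∠(TK, KS) = 97.30° ✗; |KS| = 35.40 ✓.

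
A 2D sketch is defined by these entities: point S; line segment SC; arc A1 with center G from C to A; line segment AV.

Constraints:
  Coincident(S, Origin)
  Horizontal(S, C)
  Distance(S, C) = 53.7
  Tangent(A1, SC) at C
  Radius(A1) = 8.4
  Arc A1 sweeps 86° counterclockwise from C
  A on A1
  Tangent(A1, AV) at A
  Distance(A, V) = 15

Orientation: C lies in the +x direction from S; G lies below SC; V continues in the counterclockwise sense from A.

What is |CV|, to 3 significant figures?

24.7

S is at the origin; SC is horizontal with |SC| = 53.7 and C on the +x side, so C = (53.7, 0.00). The tangent condition forces GC to be normal to SC, so G = C + (0, -8.4) = (53.7, -8.40). On A1, C sits at bearing 90° from G; an 86° counterclockwise sweep puts A at bearing 176°, so A = G + 8.4·(cos 176°, sin 176°) = (45.3, -7.81). The tangent condition forces GA to be normal to AV, so AV runs along (−sin 176°, cos 176°); with |AV| = 15.0, V = (44.3, -22.8). Then |CV| = |V − C| = 24.7.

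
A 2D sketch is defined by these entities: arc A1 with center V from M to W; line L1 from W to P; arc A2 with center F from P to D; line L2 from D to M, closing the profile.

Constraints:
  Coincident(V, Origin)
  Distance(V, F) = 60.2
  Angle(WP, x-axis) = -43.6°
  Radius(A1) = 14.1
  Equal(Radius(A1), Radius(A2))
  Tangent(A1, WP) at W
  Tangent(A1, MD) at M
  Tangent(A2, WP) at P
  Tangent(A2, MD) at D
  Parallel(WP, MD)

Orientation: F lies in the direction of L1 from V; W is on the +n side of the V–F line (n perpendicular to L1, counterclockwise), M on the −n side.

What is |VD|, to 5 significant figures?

61.829

The slot axis is L1's direction at -43.6°, so u = (cos -43.6°, sin -43.6°) = (0.72417, -0.68962) and n = (−sin -43.6°, cos -43.6°) = (0.68962, 0.72417). V is at the origin and F lies 60.2 along u from V, so F = 60.2·u = (43.595, -41.515). Tangency of A1 to both parallel lines with radius 14.1 puts W and M at V ± 14.1·n: W = (9.7236, 10.211), M = (-9.7236, -10.211). Equal radii place P and D the same way about F: P = F + 14.1·n = (53.319, -31.304), D = F − 14.1·n = (33.872, -51.726). Then |VD| = |D − V| = 61.829.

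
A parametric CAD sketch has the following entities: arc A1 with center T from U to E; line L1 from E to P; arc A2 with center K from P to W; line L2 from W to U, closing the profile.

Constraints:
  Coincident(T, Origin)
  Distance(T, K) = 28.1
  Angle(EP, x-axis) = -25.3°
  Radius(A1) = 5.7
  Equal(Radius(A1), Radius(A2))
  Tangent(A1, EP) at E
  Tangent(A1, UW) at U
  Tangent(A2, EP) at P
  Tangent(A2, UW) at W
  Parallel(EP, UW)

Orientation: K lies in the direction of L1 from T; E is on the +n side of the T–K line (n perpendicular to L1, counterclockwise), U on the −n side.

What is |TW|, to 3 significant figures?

28.7

Tangency of A1 to both parallel lines with radius 5.7 puts E and U at T ± 5.7·n: E = (2.44, 5.15), U = (-2.44, -5.15). Equal radii place P and W the same way about K: P = K + 5.7·n = (27.8, -6.86), W = K − 5.7·n = (23.0, -17.2). Then |TW| = |W − T| = 28.7.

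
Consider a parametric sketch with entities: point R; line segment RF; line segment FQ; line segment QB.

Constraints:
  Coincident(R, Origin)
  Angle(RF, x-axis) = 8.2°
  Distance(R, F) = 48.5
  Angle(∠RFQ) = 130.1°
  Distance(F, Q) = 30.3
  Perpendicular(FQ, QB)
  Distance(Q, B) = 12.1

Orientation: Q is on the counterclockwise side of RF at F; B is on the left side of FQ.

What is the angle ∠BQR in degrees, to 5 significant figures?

58.917°

R is at the origin; RF runs at 8.2° with length 48.5, so F = 48.5·(cos 8.2°, sin 8.2°) = (48.004, 6.9175). ∠RFQ = 130.1°, so FQ runs at 8.2° + (180° − 130.1°) = 58.100° from the x-axis; with |FQ| = 30.3, Q = F + 30.3·(cos 58.100°, sin 58.100°) = (64.016, 32.641). FQ is perpendicular to QB; with |QB| = 12.1 on the left of FQ, B = Q + 12.1·(-0.84897, 0.52844) = (53.743, 39.035). Then cos ∠BQR = QB·QR / (|QB||QR|), giving 58.917°.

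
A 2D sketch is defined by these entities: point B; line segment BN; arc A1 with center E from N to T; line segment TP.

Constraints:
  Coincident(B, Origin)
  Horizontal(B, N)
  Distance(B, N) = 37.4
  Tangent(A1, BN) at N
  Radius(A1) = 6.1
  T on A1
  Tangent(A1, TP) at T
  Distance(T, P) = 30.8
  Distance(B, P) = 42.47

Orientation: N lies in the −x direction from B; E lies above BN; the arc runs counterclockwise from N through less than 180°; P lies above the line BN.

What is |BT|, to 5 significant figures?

31.811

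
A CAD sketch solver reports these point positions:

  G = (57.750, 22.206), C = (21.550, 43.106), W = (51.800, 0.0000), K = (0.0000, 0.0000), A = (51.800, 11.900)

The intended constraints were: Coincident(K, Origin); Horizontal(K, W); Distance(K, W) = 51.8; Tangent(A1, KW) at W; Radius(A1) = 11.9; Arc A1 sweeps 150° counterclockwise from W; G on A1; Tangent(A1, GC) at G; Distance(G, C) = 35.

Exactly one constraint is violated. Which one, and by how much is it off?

Distance(G, C) = 35 — off by 6.80.

K = (0.00, 0.00) ✓; K.y = 0.00, W.y = 0.00 ✓; |KW| = 51.80 ✓; ∠(AW, WK) = 90.00° ✓; |AW| = 11.90 ✓; bearing(A→G) − bearing(A→W) = 150.0° ✓; |AG| = 11.90 ✓; ∠(AG, GC) = 90.00° ✓; |GC| = 41.80 ✗.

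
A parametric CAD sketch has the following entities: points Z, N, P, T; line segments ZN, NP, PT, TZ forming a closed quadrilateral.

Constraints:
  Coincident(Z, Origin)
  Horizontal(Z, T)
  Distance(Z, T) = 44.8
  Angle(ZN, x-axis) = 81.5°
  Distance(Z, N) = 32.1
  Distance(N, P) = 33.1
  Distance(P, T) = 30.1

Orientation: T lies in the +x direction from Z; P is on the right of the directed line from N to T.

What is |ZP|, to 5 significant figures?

14.702

Z is at the origin; ZT is horizontal with |ZT| = 44.8 and T in +x, so T = (44.8, 0). ZN runs at 81.5° with |ZN| = 32.1, so N = (4.7447, 31.747). P is determined by |NP| = 33.1 and |PT| = 30.1 together: it lies at the intersection of circle(N, 33.1) and circle(T, 30.1). With |NT| = 51.111, the foot of the radical line on NT is 27.410 from N and the perpendicular offset is √(33.1² − 27.410²) = 18.555. Taking the right-of-NT solution: P = (14.701, 0.18016).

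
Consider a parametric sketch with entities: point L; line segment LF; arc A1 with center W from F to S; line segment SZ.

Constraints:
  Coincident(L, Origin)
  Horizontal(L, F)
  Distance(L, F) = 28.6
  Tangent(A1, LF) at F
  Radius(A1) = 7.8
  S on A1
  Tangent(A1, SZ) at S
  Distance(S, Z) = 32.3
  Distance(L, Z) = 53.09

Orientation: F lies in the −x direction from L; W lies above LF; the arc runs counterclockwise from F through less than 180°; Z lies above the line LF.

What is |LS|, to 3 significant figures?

24.1

Checks: |WS| = 7.800 ✓; ∠(WS, SZ) = 90.00° ✓; |SZ| = 32.30 ✓; |LZ| = 53.09 ✓.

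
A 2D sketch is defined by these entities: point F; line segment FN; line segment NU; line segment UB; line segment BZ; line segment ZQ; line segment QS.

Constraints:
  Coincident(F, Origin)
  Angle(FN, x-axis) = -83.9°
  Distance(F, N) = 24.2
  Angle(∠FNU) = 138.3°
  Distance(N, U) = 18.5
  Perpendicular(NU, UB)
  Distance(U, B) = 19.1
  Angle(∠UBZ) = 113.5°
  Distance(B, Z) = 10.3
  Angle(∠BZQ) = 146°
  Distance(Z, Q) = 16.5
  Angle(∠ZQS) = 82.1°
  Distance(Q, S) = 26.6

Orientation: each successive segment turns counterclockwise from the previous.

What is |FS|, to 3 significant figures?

28.6

F is at the origin; FN runs at -83.9° with length 24.2, so N = (2.57, -24.1). ∠FNU = 138.3° gives NU at -42.2° from the x-axis; with |NU| = 18.5, U = (16.3, -36.5). NU ⟂ UB, so UB runs at 47.8°; with |UB| = 19.1, B = (29.1, -22.3). ∠UBZ = 113.5° gives BZ at 114° from the x-axis; with |BZ| = 10.3, Z = (24.9, -13.0). ∠BZQ = 146.0° gives ZQ at 148° from the x-axis; with |ZQ| = 16.5, Q = (10.8, -4.28). ∠ZQS = 82.1° gives QS at -114° from the x-axis; with |QS| = 26.6, S = (0.0951, -28.6). Then |FS| = |S − F| = 28.6.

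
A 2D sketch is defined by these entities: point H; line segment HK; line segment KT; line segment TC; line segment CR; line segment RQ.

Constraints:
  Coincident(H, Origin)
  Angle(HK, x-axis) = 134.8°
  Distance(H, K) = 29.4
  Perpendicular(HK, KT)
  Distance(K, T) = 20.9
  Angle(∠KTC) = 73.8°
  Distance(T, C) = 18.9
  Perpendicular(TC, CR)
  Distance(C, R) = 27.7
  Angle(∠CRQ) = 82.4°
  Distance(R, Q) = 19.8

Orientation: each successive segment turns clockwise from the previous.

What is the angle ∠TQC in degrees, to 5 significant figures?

36.385°

H is at the origin; HK runs at 134.8° with length 29.4, so K = (-20.716, 20.861). The perpendicularity gives KT at right angles to HK, so KT runs at 44.800°; with |KT| = 20.9, T = (-5.8862, 35.588). ∠KTC = 73.8° gives TC at -61.400° from the x-axis; with |TC| = 18.9, C = (3.1611, 18.994). TC is perpendicular to CR, so CR runs at -151.40°; with |CR| = 27.7, R = (-21.159, 5.7346). ∠CRQ = 82.4° gives RQ at 111.00° from the x-axis; with |RQ| = 19.8, Q = (-28.255, 24.219). Then cos ∠TQC = QT·QC / (|QT||QC|), giving 36.385°.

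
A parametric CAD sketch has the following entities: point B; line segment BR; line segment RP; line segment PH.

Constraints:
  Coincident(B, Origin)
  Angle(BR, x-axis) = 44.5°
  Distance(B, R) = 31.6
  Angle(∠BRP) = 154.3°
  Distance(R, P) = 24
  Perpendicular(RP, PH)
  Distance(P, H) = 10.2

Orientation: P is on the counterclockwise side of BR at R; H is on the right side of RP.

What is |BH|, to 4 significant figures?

57.66

∠BRP = 154.3°, so RP runs at 44.5° + (180° − 154.3°) = 70.20° from the x-axis; with |RP| = 24.0, P = R + 24.0·(cos 70.20°, sin 70.20°) = (30.67, 44.73). RP ⟂ PH; with |PH| = 10.2 on the right of RP, H = P + 10.2·(0.9409, -0.3387) = (40.27, 41.27). Then |BH| = |H − B| = 57.66.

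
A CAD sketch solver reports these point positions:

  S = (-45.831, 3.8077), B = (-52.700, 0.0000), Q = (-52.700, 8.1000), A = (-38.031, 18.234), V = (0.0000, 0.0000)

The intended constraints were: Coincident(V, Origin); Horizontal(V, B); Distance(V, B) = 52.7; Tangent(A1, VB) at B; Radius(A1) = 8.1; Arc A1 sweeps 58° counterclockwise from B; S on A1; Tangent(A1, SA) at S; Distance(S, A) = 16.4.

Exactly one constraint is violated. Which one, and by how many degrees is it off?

Tangent(A1, SA) at S — off by 3.60°.

V = (0.00, 0.00) ✓; V.y = 0.00, B.y = 0.00 ✓; |VB| = 52.70 ✓; ∠(QB, BV) = 90.00° ✓; |QB| = 8.100 ✓; bearing(Q→S) − bearing(Q→B) = 58.00° ✓; |QS| = 8.100 ✓; ∠(QS, SA) = 86.40° ✗; |SA| = 16.40 ✓.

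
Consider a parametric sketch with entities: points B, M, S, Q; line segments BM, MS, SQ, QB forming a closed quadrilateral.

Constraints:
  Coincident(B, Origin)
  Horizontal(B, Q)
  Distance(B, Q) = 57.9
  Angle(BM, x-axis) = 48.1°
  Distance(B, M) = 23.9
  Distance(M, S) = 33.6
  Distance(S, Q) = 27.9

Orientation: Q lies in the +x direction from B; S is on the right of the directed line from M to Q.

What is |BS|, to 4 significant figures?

34.44

B is at the origin; BQ is horizontal with |BQ| = 57.9 and Q in +x, so Q = (57.9, 0). BM runs at 48.1° with |BM| = 23.9, so M = (15.96, 17.79). S is determined by |MS| = 33.6 and |SQ| = 27.9 together: it lies at the intersection of circle(M, 33.6) and circle(Q, 27.9). With |MQ| = 45.56, the foot of the radical line on MQ is 26.63 from M and the perpendicular offset is √(33.6² − 26.63²) = 20.50. Taking the right-of-MQ solution: S = (32.47, -11.48).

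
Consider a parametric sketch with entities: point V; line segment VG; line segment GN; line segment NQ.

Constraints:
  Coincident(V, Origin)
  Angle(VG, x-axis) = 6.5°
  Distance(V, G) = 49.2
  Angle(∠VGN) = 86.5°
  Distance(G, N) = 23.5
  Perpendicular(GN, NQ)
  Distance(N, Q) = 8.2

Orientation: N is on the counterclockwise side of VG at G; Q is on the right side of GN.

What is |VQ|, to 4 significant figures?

60.86

V is at the origin; VG runs at 6.5° with length 49.2, so G = 49.2·(cos 6.5°, sin 6.5°) = (48.88, 5.570). ∠VGN = 86.5°, so GN runs at 6.5° + (180° − 86.5°) = 100.0° from the x-axis; with |GN| = 23.5, N = G + 23.5·(cos 100.0°, sin 100.0°) = (44.80, 28.71). GN ⟂ NQ; with |NQ| = 8.2 on the right of GN, Q = N + 8.2·(0.9848, 0.1736) = (52.88, 30.14). Then |VQ| = |Q − V| = 60.86.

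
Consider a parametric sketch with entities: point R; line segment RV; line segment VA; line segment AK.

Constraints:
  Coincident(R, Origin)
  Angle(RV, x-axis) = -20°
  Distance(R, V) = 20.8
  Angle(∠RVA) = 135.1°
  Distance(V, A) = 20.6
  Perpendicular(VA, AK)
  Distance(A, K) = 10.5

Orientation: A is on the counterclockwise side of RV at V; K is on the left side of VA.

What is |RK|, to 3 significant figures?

35.6

R is at the origin; RV runs at -20.0° with length 20.8, so V = 20.8·(cos -20.0°, sin -20.0°) = (19.5, -7.11). ∠RVA = 135.1°, so VA runs at -20.0° + (180° − 135.1°) = 24.9° from the x-axis; with |VA| = 20.6, A = V + 20.6·(cos 24.9°, sin 24.9°) = (38.2, 1.56). VA ⟂ AK; with |AK| = 10.5 on the left of VA, K = A + 10.5·(-0.421, 0.907) = (33.8, 11.1). Then |RK| = |K − R| = 35.6.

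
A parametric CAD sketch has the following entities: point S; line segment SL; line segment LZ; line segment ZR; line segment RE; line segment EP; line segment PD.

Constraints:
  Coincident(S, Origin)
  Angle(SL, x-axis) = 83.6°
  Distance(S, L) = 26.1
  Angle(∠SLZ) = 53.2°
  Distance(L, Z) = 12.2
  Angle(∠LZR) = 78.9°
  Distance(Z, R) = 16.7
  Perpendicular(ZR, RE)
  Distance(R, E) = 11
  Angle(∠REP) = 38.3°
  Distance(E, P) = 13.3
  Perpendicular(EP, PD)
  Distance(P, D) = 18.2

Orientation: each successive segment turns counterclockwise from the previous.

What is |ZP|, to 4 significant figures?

8.476

S is at the origin; SL runs at 83.6° with length 26.1, so L = (2.909, 25.94). ∠SLZ = 53.2° gives LZ at -149.6° from the x-axis; with |LZ| = 12.2, Z = (-7.613, 19.76). ∠LZR = 78.9° gives ZR at -48.50° from the x-axis; with |ZR| = 16.7, R = (3.452, 7.256). ZR is perpendicular to RE, so RE runs at 41.50°; with |RE| = 11.0, E = (11.69, 14.54). ∠REP = 38.3° gives EP at -176.8° from the x-axis; with |EP| = 13.3, P = (-1.588, 13.80). Then |ZP| = |P − Z| = 8.476.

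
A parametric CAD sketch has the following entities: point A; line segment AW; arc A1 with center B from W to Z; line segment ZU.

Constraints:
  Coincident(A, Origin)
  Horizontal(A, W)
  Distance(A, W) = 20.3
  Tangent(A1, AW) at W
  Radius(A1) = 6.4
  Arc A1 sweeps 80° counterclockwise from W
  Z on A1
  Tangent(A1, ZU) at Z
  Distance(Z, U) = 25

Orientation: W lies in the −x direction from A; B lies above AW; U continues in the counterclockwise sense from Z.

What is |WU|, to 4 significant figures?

31.75

A is at the origin; A and W share the same y with |AW| = 20.3 and W on the −x side, so W = (-20.30, 0.000). A1 meets AW tangentially, so BW is at right angles to AW, so B = W + (0, 6.4) = (-20.30, 6.400). On A1, W sits at bearing -90° from B; an 80° counterclockwise sweep puts Z at bearing -10°, so Z = B + 6.4·(cos -10°, sin -10°) = (-14.00, 5.289). Since A1 is tangent to ZU there, BZ ⟂ ZU, so ZU runs along (−sin -10°, cos -10°); with |ZU| = 25.0, U = (-9.656, 29.91). Then |WU| = |U − W| = 31.75.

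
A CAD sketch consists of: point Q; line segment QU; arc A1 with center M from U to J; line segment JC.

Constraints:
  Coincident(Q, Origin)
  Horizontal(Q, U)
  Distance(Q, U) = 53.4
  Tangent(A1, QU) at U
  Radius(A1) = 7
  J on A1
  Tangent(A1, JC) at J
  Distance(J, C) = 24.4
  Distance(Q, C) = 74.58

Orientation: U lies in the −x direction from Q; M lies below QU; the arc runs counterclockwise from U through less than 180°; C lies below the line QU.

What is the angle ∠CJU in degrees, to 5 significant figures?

147.03°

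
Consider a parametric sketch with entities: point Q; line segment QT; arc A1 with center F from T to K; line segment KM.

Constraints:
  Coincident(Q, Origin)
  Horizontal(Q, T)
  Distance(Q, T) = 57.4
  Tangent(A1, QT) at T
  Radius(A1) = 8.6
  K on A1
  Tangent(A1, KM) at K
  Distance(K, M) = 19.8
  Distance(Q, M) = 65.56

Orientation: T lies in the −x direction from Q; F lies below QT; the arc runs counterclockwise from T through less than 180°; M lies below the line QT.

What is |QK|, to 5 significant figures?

66.454

Checks: |FK| = 8.600 ✓; ∠(FK, KM) = 90.00° ✓; |KM| = 19.80 ✓; |QM| = 65.56 ✓.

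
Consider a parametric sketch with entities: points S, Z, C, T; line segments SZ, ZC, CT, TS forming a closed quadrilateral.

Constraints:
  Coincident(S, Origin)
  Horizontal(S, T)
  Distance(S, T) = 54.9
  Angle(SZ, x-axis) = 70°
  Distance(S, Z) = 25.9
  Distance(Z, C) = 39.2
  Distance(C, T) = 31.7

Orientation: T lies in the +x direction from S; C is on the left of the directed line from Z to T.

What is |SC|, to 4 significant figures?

56.64

Checks: S = (0.00, 0.00) ✓; |ZC| = 39.20 ✓; |CT| = 31.70 ✓.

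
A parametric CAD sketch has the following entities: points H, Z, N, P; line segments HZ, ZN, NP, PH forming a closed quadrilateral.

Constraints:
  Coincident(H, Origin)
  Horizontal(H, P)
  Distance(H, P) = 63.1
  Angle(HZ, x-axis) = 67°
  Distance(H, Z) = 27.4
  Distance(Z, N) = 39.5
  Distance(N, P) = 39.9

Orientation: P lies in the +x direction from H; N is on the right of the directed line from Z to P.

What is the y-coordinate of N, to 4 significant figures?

-11.63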